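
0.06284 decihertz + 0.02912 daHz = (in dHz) 2.975. Check: 1 decihertz = 0.1 Hz, so 0.06284 decihertz = 0.06284 * 0.1 = 0.006284 Hz. 1 daHz = 10 Hz, so 0.02912 daHz = 0.02912 * 10 = 0.2912 Hz. Sum: 0.006284 + 0.2912 = 0.297484 Hz. 1 dHz = 0.1 Hz, so 0.297484 Hz = 0.297484 / 0.1 = 2.97484 dHz ≈ 2.975 dHz (4 s.f.).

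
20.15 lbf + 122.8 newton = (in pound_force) 47.76. Check: 1 lbf = 4.4482216 N, so 20.15 lbf = 20.15 * 4.4482216 = 89.631666 N. 122.8 newton = 122.8 N. Sum: 89.631666 + 122.8 = 212.43167 N. 1 pound_force = 4.4482216 N, so 212.43167 N = 212.43167 / 4.4482216 = 47.756538 pound_force ≈ 47.76 pound_force (4 s.f.).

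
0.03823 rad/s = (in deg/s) 2.19. Check: 1 deg/s = 0.017453293 rad/s, so 0.03823 rad/s = 0.03823 / 0.017453293 = 2.1904177 deg/s ≈ 2.19 deg/s (4 s.f.).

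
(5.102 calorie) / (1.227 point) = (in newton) 4.932e+04. Check: 1 calorie = 4.184 J, so 5.102 calorie = 5.102 * 4.184 = 21.346768 J. 1 point = 0.00035277778 m, so 1.227 point = 1.227 * 0.00035277778 = 0.00043285833 m. Combine: 21.346768 J / 0.00043285833 m = 49315.83 N. 49315.83 N = 49315.83 newton ≈ 4.932e+04 newton (4 s.f.).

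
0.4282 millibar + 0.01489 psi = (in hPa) 1 millibar = 100 Pa, so 0.4282 millibar = 0.4282 * 100 = 42.82 Pa. 1 psi = 6894.7573 Pa, so 0.01489 psi = 0.01489 * 6894.7573 = 102.66294 Pa. Sum: 42.82 + 102.66294 = 145.48294 Pa. 1 hPa = 100 Pa, so 145.48294 Pa = 145.48294 / 100 = 1.4548294 hPa ≈ 1.455 hPa (4 s.f.). Final answer: 1.455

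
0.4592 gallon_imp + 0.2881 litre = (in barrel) 1 gallon_imp = 0.00454609 m^3, so 0.4592 gallon_imp = 0.4592 * 0.00454609 = 0.0020875645 m^3. 1 litre = 0.001 m^3, so 0.2881 litre = 0.2881 * 0.001 = 0.0002881 m^3. Sum: 0.0020875645 + 0.0002881 = 0.0023756645 m^3. 1 barrel = 0.15898729 m^3, so 0.0023756645 m^3 = 0.0023756645 / 0.15898729 = 0.01494248 barrel ≈ 0.01494 barrel (4 s.f.). Final answer: 0.01494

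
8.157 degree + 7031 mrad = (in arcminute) 2.466e+04. Check: 1 degree = 0.017453293 rad, so 8.157 degree = 8.157 * 0.017453293 = 0.14236651 rad. 1 mrad = 0.001 rad, so 7031 mrad = 7031 * 0.001 = 7.031 rad. Sum: 0.14236651 + 7.031 = 7.1733665 rad. 1 arcminute = 0.00029088821 rad, so 7.1733665 rad = 7.1733665 / 0.00029088821 = 24660.218 arcminute ≈ 2.466e+04 arcminute (4 s.f.).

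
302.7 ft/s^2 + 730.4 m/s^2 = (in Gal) 8.227e+04. Check: 1 ft/s^2 = 0.3048 m/s^2, so 302.7 ft/s^2 = 302.7 * 0.3048 = 92.26296 m/s^2. 730.4 m/s^2 is already in m/s^2. Sum: 92.26296 + 730.4 = 822.66296 m/s^2. 1 Gal = 0.01 m/s^2, so 822.66296 m/s^2 = 822.66296 / 0.01 = 82266.296 Gal ≈ 8.227e+04 Gal (4 s.f.).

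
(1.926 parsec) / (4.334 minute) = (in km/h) 8.228e+14. Check: 1 parsec = 3.0856776e+16 m, so 1.926 parsec = 1.926 * 3.0856776e+16 = 5.943015e+16 m. 1 minute = 60 s, so 4.334 minute = 4.334 * 60 = 260.04 s. Combine: 5.943015e+16 m / 260.04 s = 2.2854234e+14 m/s. 1 km/h = 0.27777778 m/s, so 2.2854234e+14 m/s = 2.2854234e+14 / 0.27777778 = 8.2275243e+14 km/h ≈ 8.228e+14 km/h (4 s.f.).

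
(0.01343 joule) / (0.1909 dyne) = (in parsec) 2.28e-13. Check: 0.01343 joule = 0.01343 J. 1 dyne = 1e-05 N, so 0.1909 dyne = 0.1909 * 1e-05 = 1.909e-06 N. Combine: 0.01343 J / 1.909e-06 N = 7035.0969 m. 1 parsec = 3.0856776e+16 m, so 7035.0969 m = 7035.0969 / 3.0856776e+16 = 2.2799196e-13 parsec ≈ 2.28e-13 parsec (4 s.f.).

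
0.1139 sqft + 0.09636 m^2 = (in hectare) 1.069e-05. Check: 1 sqft = 0.09290304 m^2, so 0.1139 sqft = 0.1139 * 0.09290304 = 0.010581656 m^2. 0.09636 m^2 is already in m^2. Sum: 0.010581656 + 0.09636 = 0.10694166 m^2. 1 hectare = 10000 m^2, so 0.10694166 m^2 = 0.10694166 / 10000 = 1.0694166e-05 hectare ≈ 1.069e-05 hectare (4 s.f.).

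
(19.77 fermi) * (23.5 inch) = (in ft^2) 1.27e-13. Check: 1 fermi = 1e-15 m, so 19.77 fermi = 19.77 * 1e-15 = 1.977e-14 m. 1 inch = 0.0254 m, so 23.5 inch = 23.5 * 0.0254 = 0.5969 m. Combine: 1.977e-14 m * 0.5969 m = 1.1800713e-14 m^2. 1 ft^2 = 0.09290304 m^2, so 1.1800713e-14 m^2 = 1.1800713e-14 / 0.09290304 = 1.2702182e-13 ft^2 ≈ 1.27e-13 ft^2 (4 s.f.).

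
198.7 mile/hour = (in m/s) 1 mile/hour = 0.44704 m/s, so 198.7 mile/hour = 198.7 * 0.44704 = 88.826848 m/s. Result: 88.826848 m/s ≈ 88.83 m/s (4 s.f.). Final answer: 88.83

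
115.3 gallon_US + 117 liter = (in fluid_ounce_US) 1 gallon_US = 0.0037854118 m^3, so 115.3 gallon_US = 115.3 * 0.0037854118 = 0.43645798 m^3. 1 liter = 0.001 m^3, so 117 liter = 117 * 0.001 = 0.117 m^3. Sum: 0.43645798 + 0.117 = 0.55345798 m^3. 1 fluid_ounce_US = 2.957353e-05 m^3, so 0.55345798 m^3 = 0.55345798 / 2.957353e-05 = 18714.641 fluid_ounce_US ≈ 1.871e+04 fluid_ounce_US (4 s.f.). Final answer: 1.871e+04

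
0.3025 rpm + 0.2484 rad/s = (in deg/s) 1 rpm = 0.10471976 rad/s, so 0.3025 rpm = 0.3025 * 0.10471976 = 0.031677726 rad/s. 0.2484 rad/s is already in rad/s. Sum: 0.031677726 + 0.2484 = 0.28007773 rad/s. 1 deg/s = 0.017453293 rad/s, so 0.28007773 rad/s = 0.28007773 / 0.017453293 = 16.047272 deg/s ≈ 16.05 deg/s (4 s.f.). Final answer: 16.05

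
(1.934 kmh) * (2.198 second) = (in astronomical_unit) 1 kmh = 0.27777778 m/s, so 1.934 kmh = 1.934 * 0.27777778 = 0.53722222 m/s. 2.198 second = 2.198 s. Combine: 0.53722222 m/s * 2.198 s = 1.1808144 m. 1 astronomical_unit = 1.4959787e+11 m, so 1.1808144 m = 1.1808144 / 1.4959787e+11 = 7.893257e-12 astronomical_unit ≈ 7.893e-12 astronomical_unit (4 s.f.). Final answer: 7.893e-12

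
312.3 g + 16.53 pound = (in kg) 7.81. Check: 1 g = 0.001 kg, so 312.3 g = 312.3 * 0.001 = 0.3123 kg. 1 pound = 0.45359237 kg, so 16.53 pound = 16.53 * 0.45359237 = 7.4978819 kg. Sum: 0.3123 + 7.4978819 = 7.8101819 kg. Result: 7.8101819 kg ≈ 7.81 kg (4 s.f.).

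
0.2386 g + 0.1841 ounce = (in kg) 1 g = 0.001 kg, so 0.2386 g = 0.2386 * 0.001 = 0.0002386 kg. 1 ounce = 0.028349523 kg, so 0.1841 ounce = 0.1841 * 0.028349523 = 0.0052191472 kg. Sum: 0.0002386 + 0.0052191472 = 0.0054577472 kg. Result: 0.0054577472 kg ≈ 0.005458 kg (4 s.f.). Final answer: 0.005458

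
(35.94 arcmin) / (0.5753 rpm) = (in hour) 1 arcmin = 0.00029088821 rad, so 35.94 arcmin = 35.94 * 0.00029088821 = 0.010454522 rad. 1 rpm = 0.10471976 rad/s, so 0.5753 rpm = 0.5753 * 0.10471976 = 0.060245275 rad/s. Combine: 0.010454522 rad / 0.060245275 rad/s = 0.17353265 s. 1 hour = 3600 s, so 0.17353265 s = 0.17353265 / 3600 = 4.8203514e-05 hour ≈ 4.82e-05 hour (4 s.f.). Final answer: 4.82e-05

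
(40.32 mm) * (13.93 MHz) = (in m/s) 1 mm = 0.001 m, so 40.32 mm = 40.32 * 0.001 = 0.04032 m. 1 MHz = 1000000 Hz, so 13.93 MHz = 13.93 * 1000000 = 13930000 Hz. Combine: 0.04032 m * 13930000 Hz = 561657.6 m/s. Result: 561657.6 m/s ≈ 5.617e+05 m/s (4 s.f.). Final answer: 5.617e+05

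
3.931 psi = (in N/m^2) 1 psi = 6894.7573 Pa, so 3.931 psi = 3.931 * 6894.7573 = 27103.291 Pa. 27103.291 Pa = 27103.291 N/m^2 ≈ 2.71e+04 N/m^2 (4 s.f.). Final answer: 2.71e+04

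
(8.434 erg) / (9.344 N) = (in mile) 5.609e-11. Check: 1 erg = 1e-07 J, so 8.434 erg = 8.434 * 1e-07 = 8.434e-07 J. 9.344 N is already in N. Combine: 8.434e-07 J / 9.344 N = 9.026113e-08 m. 1 mile = 1609.344 m, so 9.026113e-08 m = 9.026113e-08 / 1609.344 = 5.6085666e-11 mile ≈ 5.609e-11 mile (4 s.f.).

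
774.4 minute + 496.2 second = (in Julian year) 1 minute = 60 s, so 774.4 minute = 774.4 * 60 = 46464 s. 496.2 second = 496.2 s. Sum: 46464 + 496.2 = 46960.2 s. 1 Julian year = 31557600 s, so 46960.2 s = 46960.2 / 31557600 = 0.0014880789 Julian year ≈ 0.001488 Julian year (4 s.f.). Final answer: 0.001488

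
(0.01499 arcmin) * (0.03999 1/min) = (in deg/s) 1.665e-07. Check: 1 arcmin = 0.00029088821 rad, so 0.01499 arcmin = 0.01499 * 0.00029088821 = 4.3604142e-06 rad. 1 1/min = 0.016666667 Hz, so 0.03999 1/min = 0.03999 * 0.016666667 = 0.0006665 Hz. Combine: 4.3604142e-06 rad * 0.0006665 Hz = 2.9062161e-09 rad/s. 1 deg/s = 0.017453293 rad/s, so 2.9062161e-09 rad/s = 2.9062161e-09 / 0.017453293 = 1.6651392e-07 deg/s ≈ 1.665e-07 deg/s (4 s.f.).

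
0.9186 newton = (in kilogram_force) 0.09367. Check: 0.9186 newton = 0.9186 N. 1 kilogram_force = 9.80665 N, so 0.9186 N = 0.9186 / 9.80665 = 0.093671131 kilogram_force ≈ 0.09367 kilogram_force (4 s.f.).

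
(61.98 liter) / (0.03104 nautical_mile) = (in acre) 2.664e-07. Check: 1 liter = 0.001 m^3, so 61.98 liter = 61.98 * 0.001 = 0.06198 m^3. 1 nautical_mile = 1852 m, so 0.03104 nautical_mile = 0.03104 * 1852 = 57.48608 m. Combine: 0.06198 m^3 / 57.48608 m = 0.0010781741 m^2. 1 acre = 4046.8564 m^2, so 0.0010781741 m^2 = 0.0010781741 / 4046.8564 = 2.6642261e-07 acre ≈ 2.664e-07 acre (4 s.f.).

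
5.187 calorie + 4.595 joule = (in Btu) 0.02493. Check: 1 calorie = 4.184 J, so 5.187 calorie = 5.187 * 4.184 = 21.702408 J. 4.595 joule = 4.595 J. Sum: 21.702408 + 4.595 = 26.297408 J. 1 Btu = 1055.0559 J, so 26.297408 J = 26.297408 / 1055.0559 = 0.024925134 Btu ≈ 0.02493 Btu (4 s.f.).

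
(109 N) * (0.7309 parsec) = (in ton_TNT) 109 N is already in N. 1 parsec = 3.0856776e+16 m, so 0.7309 parsec = 0.7309 * 3.0856776e+16 = 2.2553217e+16 m. Combine: 109 N * 2.2553217e+16 m = 2.4583007e+18 J. 1 ton_TNT = 4.184e+09 J, so 2.4583007e+18 J = 2.4583007e+18 / 4.184e+09 = 5.8754797e+08 ton_TNT ≈ 5.875e+08 ton_TNT (4 s.f.). Final answer: 5.875e+08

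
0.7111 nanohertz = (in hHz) 7.111e-12. Check: 1 nanohertz = 1e-09 Hz, so 0.7111 nanohertz = 0.7111 * 1e-09 = 7.111e-10 Hz. 1 hHz = 100 Hz, so 7.111e-10 Hz = 7.111e-10 / 100 = 7.111e-12 hHz.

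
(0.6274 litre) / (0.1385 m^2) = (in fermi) 4.53e+12. Check: 1 litre = 0.001 m^3, so 0.6274 litre = 0.6274 * 0.001 = 0.0006274 m^3. 0.1385 m^2 is already in m^2. Combine: 0.0006274 m^3 / 0.1385 m^2 = 0.0045299639 m. 1 fermi = 1e-15 m, so 0.0045299639 m = 0.0045299639 / 1e-15 = 4.5299639e+12 fermi ≈ 4.53e+12 fermi (4 s.f.).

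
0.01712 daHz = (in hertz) 1 daHz = 10 Hz, so 0.01712 daHz = 0.01712 * 10 = 0.1712 Hz. 0.1712 Hz = 0.1712 hertz. Final answer: 0.1712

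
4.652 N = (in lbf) 1.046. Check: 1 lbf = 4.4482216 N, so 4.652 N = 4.652 / 4.4482216 = 1.0458112 lbf ≈ 1.046 lbf (4 s.f.).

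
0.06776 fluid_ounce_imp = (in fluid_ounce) 1 fluid_ounce_imp = 2.8413063e-05 m^3, so 0.06776 fluid_ounce_imp = 0.06776 * 2.8413063e-05 = 1.9252691e-06 m^3. 1 fluid_ounce = 2.957353e-05 m^3, so 1.9252691e-06 m^3 = 1.9252691e-06 / 2.957353e-05 = 0.065101094 fluid_ounce ≈ 0.0651 fluid_ounce (4 s.f.). Final answer: 0.0651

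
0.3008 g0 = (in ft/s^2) 9.678. Check: 1 g0 = 9.80665 m/s^2, so 0.3008 g0 = 0.3008 * 9.80665 = 2.9498403 m/s^2. 1 ft/s^2 = 0.3048 m/s^2, so 2.9498403 m/s^2 = 2.9498403 / 0.3048 = 9.6779538 ft/s^2 ≈ 9.678 ft/s^2 (4 s.f.).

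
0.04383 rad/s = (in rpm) 0.4185. Check: 1 rpm = 0.10471976 rad/s, so 0.04383 rad/s = 0.04383 / 0.10471976 = 0.41854567 rpm ≈ 0.4185 rpm (4 s.f.).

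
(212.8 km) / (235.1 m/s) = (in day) 1 km = 1000 m, so 212.8 km = 212.8 * 1000 = 212800 m. 235.1 m/s is already in m/s. Combine: 212800 m / 235.1 m/s = 905.14675 s. 1 day = 86400 s, so 905.14675 s = 905.14675 / 86400 = 0.010476235 day ≈ 0.01048 day (4 s.f.). Final answer: 0.01048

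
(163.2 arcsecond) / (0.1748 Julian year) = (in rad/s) 1.434e-10. Check: 1 arcsecond = 4.8481368e-06 rad, so 163.2 arcsecond = 163.2 * 4.8481368e-06 = 0.00079121593 rad. 1 Julian year = 31557600 s, so 0.1748 Julian year = 0.1748 * 31557600 = 5516268.5 s. Combine: 0.00079121593 rad / 5516268.5 s = 1.4343318e-10 rad/s. Result: 1.4343318e-10 rad/s ≈ 1.434e-10 rad/s (4 s.f.).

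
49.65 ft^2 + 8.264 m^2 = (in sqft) 1 ft^2 = 0.09290304 m^2, so 49.65 ft^2 = 49.65 * 0.09290304 = 4.6126359 m^2. 8.264 m^2 is already in m^2. Sum: 4.6126359 + 8.264 = 12.876636 m^2. 1 sqft = 0.09290304 m^2, so 12.876636 m^2 = 12.876636 / 0.09290304 = 138.60296 sqft ≈ 138.6 sqft (4 s.f.). Final answer: 138.6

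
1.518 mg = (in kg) 1 mg = 1e-06 kg, so 1.518 mg = 1.518 * 1e-06 = 1.518e-06 kg. Result: 1.518e-06 kg. Final answer: 1.518e-06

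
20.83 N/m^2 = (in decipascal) 208.3. Check: 20.83 N/m^2 = 20.83 Pa. 1 decipascal = 0.1 Pa, so 20.83 Pa = 20.83 / 0.1 = 208.3 decipascal.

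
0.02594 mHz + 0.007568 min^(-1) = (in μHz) 152.1. Check: 1 mHz = 0.001 Hz, so 0.02594 mHz = 0.02594 * 0.001 = 2.594e-05 Hz. 1 min^(-1) = 0.016666667 Hz, so 0.007568 min^(-1) = 0.007568 * 0.016666667 = 0.00012613333 Hz. Sum: 2.594e-05 + 0.00012613333 = 0.00015207333 Hz. 1 μHz = 1e-06 Hz, so 0.00015207333 Hz = 0.00015207333 / 1e-06 = 152.07333 μHz ≈ 152.1 μHz (4 s.f.).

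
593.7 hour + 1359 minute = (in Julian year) 0.07031. Check: 1 hour = 3600 s, so 593.7 hour = 593.7 * 3600 = 2137320 s. 1 minute = 60 s, so 1359 minute = 1359 * 60 = 81540 s. Sum: 2137320 + 81540 = 2218860 s. 1 Julian year = 31557600 s, so 2218860 s = 2218860 / 31557600 = 0.070311431 Julian year ≈ 0.07031 Julian year (4 s.f.).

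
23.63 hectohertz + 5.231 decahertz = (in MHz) 1 hectohertz = 100 Hz, so 23.63 hectohertz = 23.63 * 100 = 2363 Hz. 1 decahertz = 10 Hz, so 5.231 decahertz = 5.231 * 10 = 52.31 Hz. Sum: 2363 + 52.31 = 2415.31 Hz. 1 MHz = 1000000 Hz, so 2415.31 Hz = 2415.31 / 1000000 = 0.00241531 MHz ≈ 0.002415 MHz (4 s.f.). Final answer: 0.002415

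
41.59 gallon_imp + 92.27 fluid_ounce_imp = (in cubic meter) 0.1917. Check: 1 gallon_imp = 0.00454609 m^3, so 41.59 gallon_imp = 41.59 * 0.00454609 = 0.18907188 m^3. 1 fluid_ounce_imp = 2.8413063e-05 m^3, so 92.27 fluid_ounce_imp = 92.27 * 2.8413063e-05 = 0.0026216733 m^3. Sum: 0.18907188 + 0.0026216733 = 0.19169356 m^3. 0.19169356 m^3 = 0.19169356 cubic meter ≈ 0.1917 cubic meter (4 s.f.).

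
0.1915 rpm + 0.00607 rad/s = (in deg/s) 1.497. Check: 1 rpm = 0.10471976 rad/s, so 0.1915 rpm = 0.1915 * 0.10471976 = 0.020053833 rad/s. 0.00607 rad/s is already in rad/s. Sum: 0.020053833 + 0.00607 = 0.026123833 rad/s. 1 deg/s = 0.017453293 rad/s, so 0.026123833 rad/s = 0.026123833 / 0.017453293 = 1.4967854 deg/s ≈ 1.497 deg/s (4 s.f.).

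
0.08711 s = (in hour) 1 hour = 3600 s, so 0.08711 s = 0.08711 / 3600 = 2.4197222e-05 hour ≈ 2.42e-05 hour (4 s.f.). Final answer: 2.42e-05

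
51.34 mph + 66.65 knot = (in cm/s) 5724. Check: 1 mph = 0.44704 m/s, so 51.34 mph = 51.34 * 0.44704 = 22.951034 m/s. 1 knot = 0.51444444 m/s, so 66.65 knot = 66.65 * 0.51444444 = 34.287722 m/s. Sum: 22.951034 + 34.287722 = 57.238756 m/s. 1 cm/s = 0.01 m/s, so 57.238756 m/s = 57.238756 / 0.01 = 5723.8756 cm/s ≈ 5724 cm/s (4 s.f.).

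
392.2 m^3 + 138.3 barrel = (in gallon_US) 392.2 m^3 is already in m^3. 1 barrel = 0.15898729 m^3, so 138.3 barrel = 138.3 * 0.15898729 = 21.987943 m^3. Sum: 392.2 + 21.987943 = 414.18794 m^3. 1 gallon_US = 0.0037854118 m^3, so 414.18794 m^3 = 414.18794 / 0.0037854118 = 109416.88 gallon_US ≈ 1.094e+05 gallon_US (4 s.f.). Final answer: 1.094e+05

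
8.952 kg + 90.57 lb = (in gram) 5.003e+04. Check: 8.952 kg is already in kg. 1 lb = 0.45359237 kg, so 90.57 lb = 90.57 * 0.45359237 = 41.081861 kg. Sum: 8.952 + 41.081861 = 50.033861 kg. 1 gram = 0.001 kg, so 50.033861 kg = 50.033861 / 0.001 = 50033.861 gram ≈ 5.003e+04 gram (4 s.f.).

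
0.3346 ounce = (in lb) 1 ounce = 0.028349523 kg, so 0.3346 ounce = 0.3346 * 0.028349523 = 0.0094857504 kg. 1 lb = 0.45359237 kg, so 0.0094857504 kg = 0.0094857504 / 0.45359237 = 0.0209125 lb ≈ 0.02091 lb (4 s.f.). Final answer: 0.02091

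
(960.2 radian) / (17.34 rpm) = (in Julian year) 960.2 radian = 960.2 rad. 1 rpm = 0.10471976 rad/s, so 17.34 rpm = 17.34 * 0.10471976 = 1.8158406 rad/s. Combine: 960.2 rad / 1.8158406 rad/s = 528.79092 s. 1 Julian year = 31557600 s, so 528.79092 s = 528.79092 / 31557600 = 1.6756373e-05 Julian year ≈ 1.676e-05 Julian year (4 s.f.). Final answer: 1.676e-05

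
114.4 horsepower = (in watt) 1 horsepower = 745.69987 W, so 114.4 horsepower = 114.4 * 745.69987 = 85308.065 W. 85308.065 W = 85308.065 watt ≈ 8.531e+04 watt (4 s.f.). Final answer: 8.531e+04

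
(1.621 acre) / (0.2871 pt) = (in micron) 6.477e+13. Check: 1 acre = 4046.8564 m^2, so 1.621 acre = 1.621 * 4046.8564 = 6559.9543 m^2. 1 pt = 0.00035277778 m, so 0.2871 pt = 0.2871 * 0.00035277778 = 0.0001012825 m. Combine: 6559.9543 m^2 / 0.0001012825 m = 64768882 m. 1 micron = 1e-06 m, so 64768882 m = 64768882 / 1e-06 = 6.4768882e+13 micron ≈ 6.477e+13 micron (4 s.f.).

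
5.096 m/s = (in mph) 11.4. Check: 1 mph = 0.44704 m/s, so 5.096 m/s = 5.096 / 0.44704 = 11.399427 mph ≈ 11.4 mph (4 s.f.).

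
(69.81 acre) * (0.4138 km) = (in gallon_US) 1 acre = 4046.8564 m^2, so 69.81 acre = 69.81 * 4046.8564 = 282511.05 m^2. 1 km = 1000 m, so 0.4138 km = 0.4138 * 1000 = 413.8 m. Combine: 282511.05 m^2 * 413.8 m = 1.1690307e+08 m^3. 1 gallon_US = 0.0037854118 m^3, so 1.1690307e+08 m^3 = 1.1690307e+08 / 0.0037854118 = 3.0882524e+10 gallon_US ≈ 3.088e+10 gallon_US (4 s.f.). Final answer: 3.088e+10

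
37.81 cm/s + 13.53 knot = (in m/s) 7.339. Check: 1 cm/s = 0.01 m/s, so 37.81 cm/s = 37.81 * 0.01 = 0.3781 m/s. 1 knot = 0.51444444 m/s, so 13.53 knot = 13.53 * 0.51444444 = 6.9604333 m/s. Sum: 0.3781 + 6.9604333 = 7.3385333 m/s. Result: 7.3385333 m/s ≈ 7.339 m/s (4 s.f.).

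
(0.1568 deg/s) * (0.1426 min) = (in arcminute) 80.49. Check: 1 deg/s = 0.017453293 rad/s, so 0.1568 deg/s = 0.1568 * 0.017453293 = 0.0027366763 rad/s. 1 min = 60 s, so 0.1426 min = 0.1426 * 60 = 8.556 s. Combine: 0.0027366763 rad/s * 8.556 s = 0.023415002 rad. 1 arcminute = 0.00029088821 rad, so 0.023415002 rad = 0.023415002 / 0.00029088821 = 80.494848 arcminute ≈ 80.49 arcminute (4 s.f.).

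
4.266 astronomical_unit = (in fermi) 1 astronomical_unit = 1.4959787e+11 m, so 4.266 astronomical_unit = 4.266 * 1.4959787e+11 = 6.3818452e+11 m. 1 fermi = 1e-15 m, so 6.3818452e+11 m = 6.3818452e+11 / 1e-15 = 6.3818452e+26 fermi ≈ 6.382e+26 fermi (4 s.f.). Final answer: 6.382e+26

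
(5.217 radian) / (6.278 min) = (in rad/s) 0.01385. Check: 5.217 radian = 5.217 rad. 1 min = 60 s, so 6.278 min = 6.278 * 60 = 376.68 s. Combine: 5.217 rad / 376.68 s = 0.013849952 rad/s. Result: 0.013849952 rad/s ≈ 0.01385 rad/s (4 s.f.).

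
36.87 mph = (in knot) 1 mph = 0.44704 m/s, so 36.87 mph = 36.87 * 0.44704 = 16.482365 m/s. 1 knot = 0.51444444 m/s, so 16.482365 m/s = 16.482365 / 0.51444444 = 32.039154 knot ≈ 32.04 knot (4 s.f.). Final answer: 32.04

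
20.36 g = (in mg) 2.036e+04. Check: 1 g = 0.001 kg, so 20.36 g = 20.36 * 0.001 = 0.02036 kg. 1 mg = 1e-06 kg, so 0.02036 kg = 0.02036 / 1e-06 = 20360 mg ≈ 2.036e+04 mg (4 s.f.).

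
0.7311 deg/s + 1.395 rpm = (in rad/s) 0.1588. Check: 1 deg/s = 0.017453293 rad/s, so 0.7311 deg/s = 0.7311 * 0.017453293 = 0.012760102 rad/s. 1 rpm = 0.10471976 rad/s, so 1.395 rpm = 1.395 * 0.10471976 = 0.14608406 rad/s. Sum: 0.012760102 + 0.14608406 = 0.15884416 rad/s. Result: 0.15884416 rad/s ≈ 0.1588 rad/s (4 s.f.).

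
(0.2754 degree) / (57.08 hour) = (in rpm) 2.234e-07. Check: 1 degree = 0.017453293 rad, so 0.2754 degree = 0.2754 * 0.017453293 = 0.0048066368 rad. 1 hour = 3600 s, so 57.08 hour = 57.08 * 3600 = 205488 s. Combine: 0.0048066368 rad / 205488 s = 2.3391326e-08 rad/s. 1 rpm = 0.10471976 rad/s, so 2.3391326e-08 rad/s = 2.3391326e-08 / 0.10471976 = 2.2337071e-07 rpm ≈ 2.234e-07 rpm (4 s.f.).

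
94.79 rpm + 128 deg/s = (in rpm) 116.1. Check: 1 rpm = 0.10471976 rad/s, so 94.79 rpm = 94.79 * 0.10471976 = 9.9263856 rad/s. 1 deg/s = 0.017453293 rad/s, so 128 deg/s = 128 * 0.017453293 = 2.2340214 rad/s. Sum: 9.9263856 + 2.2340214 = 12.160407 rad/s. 1 rpm = 0.10471976 rad/s, so 12.160407 rad/s = 12.160407 / 0.10471976 = 116.12333 rpm ≈ 116.1 rpm (4 s.f.).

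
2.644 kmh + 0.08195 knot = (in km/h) 2.796. Check: 1 kmh = 0.27777778 m/s, so 2.644 kmh = 2.644 * 0.27777778 = 0.73444444 m/s. 1 knot = 0.51444444 m/s, so 0.08195 knot = 0.08195 * 0.51444444 = 0.042158722 m/s. Sum: 0.73444444 + 0.042158722 = 0.77660317 m/s. 1 km/h = 0.27777778 m/s, so 0.77660317 m/s = 0.77660317 / 0.27777778 = 2.7957714 km/h ≈ 2.796 km/h (4 s.f.).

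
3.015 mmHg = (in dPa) 1 mmHg = 133.32237 Pa, so 3.015 mmHg = 3.015 * 133.32237 = 401.96694 Pa. 1 dPa = 0.1 Pa, so 401.96694 Pa = 401.96694 / 0.1 = 4019.6694 dPa ≈ 4020 dPa (4 s.f.). Final answer: 4020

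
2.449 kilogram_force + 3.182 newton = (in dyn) 1 kilogram_force = 9.80665 N, so 2.449 kilogram_force = 2.449 * 9.80665 = 24.016486 N. 3.182 newton = 3.182 N. Sum: 24.016486 + 3.182 = 27.198486 N. 1 dyn = 1e-05 N, so 27.198486 N = 27.198486 / 1e-05 = 2719848.6 dyn ≈ 2.72e+06 dyn (4 s.f.). Final answer: 2.72e+06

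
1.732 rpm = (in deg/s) 1 rpm = 0.10471976 rad/s, so 1.732 rpm = 1.732 * 0.10471976 = 0.18137462 rad/s. 1 deg/s = 0.017453293 rad/s, so 0.18137462 rad/s = 0.18137462 / 0.017453293 = 10.392 deg/s ≈ 10.39 deg/s (4 s.f.). Final answer: 10.39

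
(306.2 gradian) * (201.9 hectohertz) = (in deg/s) 5.564e+06. Check: 1 gradian = 0.015707963 rad, so 306.2 gradian = 306.2 * 0.015707963 = 4.8097784 rad. 1 hectohertz = 100 Hz, so 201.9 hectohertz = 201.9 * 100 = 20190 Hz. Combine: 4.8097784 rad * 20190 Hz = 97109.425 rad/s. 1 deg/s = 0.017453293 rad/s, so 97109.425 rad/s = 97109.425 / 0.017453293 = 5563960.2 deg/s ≈ 5.564e+06 deg/s (4 s.f.).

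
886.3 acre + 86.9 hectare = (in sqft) 1 acre = 4046.8564 m^2, so 886.3 acre = 886.3 * 4046.8564 = 3586728.8 m^2. 1 hectare = 10000 m^2, so 86.9 hectare = 86.9 * 10000 = 869000 m^2. Sum: 3586728.8 + 869000 = 4455728.8 m^2. 1 sqft = 0.09290304 m^2, so 4455728.8 m^2 = 4455728.8 / 0.09290304 = 47961066 sqft ≈ 4.796e+07 sqft (4 s.f.). Final answer: 4.796e+07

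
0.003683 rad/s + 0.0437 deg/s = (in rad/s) 0.004446. Check: 0.003683 rad/s is already in rad/s. 1 deg/s = 0.017453293 rad/s, so 0.0437 deg/s = 0.0437 * 0.017453293 = 0.00076270888 rad/s. Sum: 0.003683 + 0.00076270888 = 0.0044457089 rad/s. Result: 0.0044457089 rad/s ≈ 0.004446 rad/s (4 s.f.).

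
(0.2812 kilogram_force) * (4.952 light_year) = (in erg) 1 kilogram_force = 9.80665 N, so 0.2812 kilogram_force = 0.2812 * 9.80665 = 2.75763 N. 1 light_year = 9.4607305e+15 m, so 4.952 light_year = 4.952 * 9.4607305e+15 = 4.6849537e+16 m. Combine: 2.75763 N * 4.6849537e+16 m = 1.2919369e+17 J. 1 erg = 1e-07 J, so 1.2919369e+17 J = 1.2919369e+17 / 1e-07 = 1.2919369e+24 erg ≈ 1.292e+24 erg (4 s.f.). Final answer: 1.292e+24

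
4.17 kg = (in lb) 1 lb = 0.45359237 kg, so 4.17 kg = 4.17 / 0.45359237 = 9.1932763 lb ≈ 9.193 lb (4 s.f.). Final answer: 9.193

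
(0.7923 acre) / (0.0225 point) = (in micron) 1 acre = 4046.8564 m^2, so 0.7923 acre = 0.7923 * 4046.8564 = 3206.3243 m^2. 1 point = 0.00035277778 m, so 0.0225 point = 0.0225 * 0.00035277778 = 7.9375e-06 m. Combine: 3206.3243 m^2 / 7.9375e-06 m = 4.0394637e+08 m. 1 micron = 1e-06 m, so 4.0394637e+08 m = 4.0394637e+08 / 1e-06 = 4.0394637e+14 micron ≈ 4.039e+14 micron (4 s.f.). Final answer: 4.039e+14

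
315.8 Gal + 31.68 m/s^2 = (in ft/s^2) 114.3. Check: 1 Gal = 0.01 m/s^2, so 315.8 Gal = 315.8 * 0.01 = 3.158 m/s^2. 31.68 m/s^2 is already in m/s^2. Sum: 3.158 + 31.68 = 34.838 m/s^2. 1 ft/s^2 = 0.3048 m/s^2, so 34.838 m/s^2 = 34.838 / 0.3048 = 114.2979 ft/s^2 ≈ 114.3 ft/s^2 (4 s.f.).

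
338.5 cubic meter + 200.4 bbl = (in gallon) 338.5 cubic meter = 338.5 m^3. 1 bbl = 0.15898729 m^3, so 200.4 bbl = 200.4 * 0.15898729 = 31.861054 m^3. Sum: 338.5 + 31.861054 = 370.36105 m^3. 1 gallon = 0.0037854118 m^3, so 370.36105 m^3 = 370.36105 / 0.0037854118 = 97839.04 gallon ≈ 9.784e+04 gallon (4 s.f.). Final answer: 9.784e+04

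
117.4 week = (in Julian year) 1 week = 604800 s, so 117.4 week = 117.4 * 604800 = 71003520 s. 1 Julian year = 31557600 s, so 71003520 s = 71003520 / 31557600 = 2.2499658 Julian year ≈ 2.25 Julian year (4 s.f.). Final answer: 2.25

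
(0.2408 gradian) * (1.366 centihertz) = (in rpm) 1 gradian = 0.015707963 rad, so 0.2408 gradian = 0.2408 * 0.015707963 = 0.0037824776 rad. 1 centihertz = 0.01 Hz, so 1.366 centihertz = 1.366 * 0.01 = 0.01366 Hz. Combine: 0.0037824776 rad * 0.01366 Hz = 5.1668643e-05 rad/s. 1 rpm = 0.10471976 rad/s, so 5.1668643e-05 rad/s = 5.1668643e-05 / 0.10471976 = 0.0004933992 rpm ≈ 0.0004934 rpm (4 s.f.). Final answer: 0.0004934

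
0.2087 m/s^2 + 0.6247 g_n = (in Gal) 633.5. Check: 0.2087 m/s^2 is already in m/s^2. 1 g_n = 9.80665 m/s^2, so 0.6247 g_n = 0.6247 * 9.80665 = 6.1262143 m/s^2. Sum: 0.2087 + 6.1262143 = 6.3349143 m/s^2. 1 Gal = 0.01 m/s^2, so 6.3349143 m/s^2 = 6.3349143 / 0.01 = 633.49143 Gal ≈ 633.5 Gal (4 s.f.).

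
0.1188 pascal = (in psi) 1.723e-05. Check: 0.1188 pascal = 0.1188 Pa. 1 psi = 6894.7573 Pa, so 0.1188 Pa = 0.1188 / 6894.7573 = 1.7230483e-05 psi ≈ 1.723e-05 psi (4 s.f.).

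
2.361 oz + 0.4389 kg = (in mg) 5.058e+05. Check: 1 oz = 0.028349523 kg, so 2.361 oz = 2.361 * 0.028349523 = 0.066933224 kg. 0.4389 kg is already in kg. Sum: 0.066933224 + 0.4389 = 0.50583322 kg. 1 mg = 1e-06 kg, so 0.50583322 kg = 0.50583322 / 1e-06 = 505833.22 mg ≈ 5.058e+05 mg (4 s.f.).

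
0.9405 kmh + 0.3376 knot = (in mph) 0.9729. Check: 1 kmh = 0.27777778 m/s, so 0.9405 kmh = 0.9405 * 0.27777778 = 0.26125 m/s. 1 knot = 0.51444444 m/s, so 0.3376 knot = 0.3376 * 0.51444444 = 0.17367644 m/s. Sum: 0.26125 + 0.17367644 = 0.43492644 m/s. 1 mph = 0.44704 m/s, so 0.43492644 m/s = 0.43492644 / 0.44704 = 0.97290275 mph ≈ 0.9729 mph (4 s.f.).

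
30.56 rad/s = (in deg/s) 1751. Check: 1 deg/s = 0.017453293 rad/s, so 30.56 rad/s = 30.56 / 0.017453293 = 1750.959 deg/s ≈ 1751 deg/s (4 s.f.).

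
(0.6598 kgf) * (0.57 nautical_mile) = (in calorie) 1 kgf = 9.80665 N, so 0.6598 kgf = 0.6598 * 9.80665 = 6.4704277 N. 1 nautical_mile = 1852 m, so 0.57 nautical_mile = 0.57 * 1852 = 1055.64 m. Combine: 6.4704277 N * 1055.64 m = 6830.4423 J. 1 calorie = 4.184 J, so 6830.4423 J = 6830.4423 / 4.184 = 1632.5149 calorie ≈ 1633 calorie (4 s.f.). Final answer: 1633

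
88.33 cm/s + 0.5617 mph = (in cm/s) 113.4. Check: 1 cm/s = 0.01 m/s, so 88.33 cm/s = 88.33 * 0.01 = 0.8833 m/s. 1 mph = 0.44704 m/s, so 0.5617 mph = 0.5617 * 0.44704 = 0.25110237 m/s. Sum: 0.8833 + 0.25110237 = 1.1344024 m/s. 1 cm/s = 0.01 m/s, so 1.1344024 m/s = 1.1344024 / 0.01 = 113.44024 cm/s ≈ 113.4 cm/s (4 s.f.).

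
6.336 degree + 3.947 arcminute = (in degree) 1 degree = 0.017453293 rad, so 6.336 degree = 6.336 * 0.017453293 = 0.11058406 rad. 1 arcminute = 0.00029088821 rad, so 3.947 arcminute = 3.947 * 0.00029088821 = 0.0011481358 rad. Sum: 0.11058406 + 0.0011481358 = 0.1117322 rad. 1 degree = 0.017453293 rad, so 0.1117322 rad = 0.1117322 / 0.017453293 = 6.4017833 degree ≈ 6.402 degree (4 s.f.). Final answer: 6.402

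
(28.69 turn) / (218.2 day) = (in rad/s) 1 turn = 6.2831853 rad, so 28.69 turn = 28.69 * 6.2831853 = 180.26459 rad. 1 day = 86400 s, so 218.2 day = 218.2 * 86400 = 18852480 s. Combine: 180.26459 rad / 18852480 s = 9.56185e-06 rad/s. Result: 9.56185e-06 rad/s ≈ 9.562e-06 rad/s (4 s.f.). Final answer: 9.562e-06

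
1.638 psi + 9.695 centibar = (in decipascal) 1 psi = 6894.7573 Pa, so 1.638 psi = 1.638 * 6894.7573 = 11293.612 Pa. 1 centibar = 1000 Pa, so 9.695 centibar = 9.695 * 1000 = 9695 Pa. Sum: 11293.612 + 9695 = 20988.612 Pa. 1 decipascal = 0.1 Pa, so 20988.612 Pa = 20988.612 / 0.1 = 209886.12 decipascal ≈ 2.099e+05 decipascal (4 s.f.). Final answer: 2.099e+05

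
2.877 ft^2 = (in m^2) 0.2673. Check: 1 ft^2 = 0.09290304 m^2, so 2.877 ft^2 = 2.877 * 0.09290304 = 0.26728205 m^2. Result: 0.26728205 m^2 ≈ 0.2673 m^2 (4 s.f.).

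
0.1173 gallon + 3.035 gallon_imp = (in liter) 1 gallon = 0.0037854118 m^3, so 0.1173 gallon = 0.1173 * 0.0037854118 = 0.0004440288 m^3. 1 gallon_imp = 0.00454609 m^3, so 3.035 gallon_imp = 3.035 * 0.00454609 = 0.013797383 m^3. Sum: 0.0004440288 + 0.013797383 = 0.014241412 m^3. 1 liter = 0.001 m^3, so 0.014241412 m^3 = 0.014241412 / 0.001 = 14.241412 liter ≈ 14.24 liter (4 s.f.). Final answer: 14.24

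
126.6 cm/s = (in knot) 2.461. Check: 1 cm/s = 0.01 m/s, so 126.6 cm/s = 126.6 * 0.01 = 1.266 m/s. 1 knot = 0.51444444 m/s, so 1.266 m/s = 1.266 / 0.51444444 = 2.4609071 knot ≈ 2.461 knot (4 s.f.).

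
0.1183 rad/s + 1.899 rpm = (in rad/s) 0.1183 rad/s is already in rad/s. 1 rpm = 0.10471976 rad/s, so 1.899 rpm = 1.899 * 0.10471976 = 0.19886281 rad/s. Sum: 0.1183 + 0.19886281 = 0.31716281 rad/s. Result: 0.31716281 rad/s ≈ 0.3172 rad/s (4 s.f.). Final answer: 0.3172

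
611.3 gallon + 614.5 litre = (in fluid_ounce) 1 gallon = 0.0037854118 m^3, so 611.3 gallon = 611.3 * 0.0037854118 = 2.3140222 m^3. 1 litre = 0.001 m^3, so 614.5 litre = 614.5 * 0.001 = 0.6145 m^3. Sum: 2.3140222 + 0.6145 = 2.9285222 m^3. 1 fluid_ounce = 2.957353e-05 m^3, so 2.9285222 m^3 = 2.9285222 / 2.957353e-05 = 99025.117 fluid_ounce ≈ 9.903e+04 fluid_ounce (4 s.f.). Final answer: 9.903e+04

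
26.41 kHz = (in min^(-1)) 1.585e+06. Check: 1 kHz = 1000 Hz, so 26.41 kHz = 26.41 * 1000 = 26410 Hz. 1 min^(-1) = 0.016666667 Hz, so 26410 Hz = 26410 / 0.016666667 = 1584600 min^(-1) ≈ 1.585e+06 min^(-1) (4 s.f.).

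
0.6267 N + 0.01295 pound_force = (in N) 0.6267 N is already in N. 1 pound_force = 4.4482216 N, so 0.01295 pound_force = 0.01295 * 4.4482216 = 0.05760447 N. Sum: 0.6267 + 0.05760447 = 0.68430447 N. Result: 0.68430447 N ≈ 0.6843 N (4 s.f.). Final answer: 0.6843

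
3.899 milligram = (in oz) 0.0001375. Check: 1 milligram = 1e-06 kg, so 3.899 milligram = 3.899 * 1e-06 = 3.899e-06 kg. 1 oz = 0.028349523 kg, so 3.899e-06 kg = 3.899e-06 / 0.028349523 = 0.00013753318 oz ≈ 0.0001375 oz (4 s.f.).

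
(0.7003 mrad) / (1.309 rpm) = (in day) 5.913e-08. Check: 1 mrad = 0.001 rad, so 0.7003 mrad = 0.7003 * 0.001 = 0.0007003 rad. 1 rpm = 0.10471976 rad/s, so 1.309 rpm = 1.309 * 0.10471976 = 0.13707816 rad/s. Combine: 0.0007003 rad / 0.13707816 rad/s = 0.0051087642 s. 1 day = 86400 s, so 0.0051087642 s = 0.0051087642 / 86400 = 5.9129216e-08 day ≈ 5.913e-08 day (4 s.f.).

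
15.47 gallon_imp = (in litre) 1 gallon_imp = 0.00454609 m^3, so 15.47 gallon_imp = 15.47 * 0.00454609 = 0.070328012 m^3. 1 litre = 0.001 m^3, so 0.070328012 m^3 = 0.070328012 / 0.001 = 70.328012 litre ≈ 70.33 litre (4 s.f.). Final answer: 70.33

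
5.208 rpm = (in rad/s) 0.5454. Check: 1 rpm = 0.10471976 rad/s, so 5.208 rpm = 5.208 * 0.10471976 = 0.54538048 rad/s. Result: 0.54538048 rad/s ≈ 0.5454 rad/s (4 s.f.).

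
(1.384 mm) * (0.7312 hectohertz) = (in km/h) 0.3643. Check: 1 mm = 0.001 m, so 1.384 mm = 1.384 * 0.001 = 0.001384 m. 1 hectohertz = 100 Hz, so 0.7312 hectohertz = 0.7312 * 100 = 73.12 Hz. Combine: 0.001384 m * 73.12 Hz = 0.10119808 m/s. 1 km/h = 0.27777778 m/s, so 0.10119808 m/s = 0.10119808 / 0.27777778 = 0.36431309 km/h ≈ 0.3643 km/h (4 s.f.).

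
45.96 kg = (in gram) 1 gram = 0.001 kg, so 45.96 kg = 45.96 / 0.001 = 45960 gram ≈ 4.596e+04 gram (4 s.f.). Final answer: 4.596e+04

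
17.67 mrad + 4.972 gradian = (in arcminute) 1 mrad = 0.001 rad, so 17.67 mrad = 17.67 * 0.001 = 0.01767 rad. 1 gradian = 0.015707963 rad, so 4.972 gradian = 4.972 * 0.015707963 = 0.078099993 rad. Sum: 0.01767 + 0.078099993 = 0.095769993 rad. 1 arcminute = 0.00029088821 rad, so 0.095769993 rad = 0.095769993 / 0.00029088821 = 329.23299 arcminute ≈ 329.2 arcminute (4 s.f.). Final answer: 329.2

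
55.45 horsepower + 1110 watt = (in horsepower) 1 horsepower = 745.69987 W, so 55.45 horsepower = 55.45 * 745.69987 = 41349.058 W. 1110 watt = 1110 W. Sum: 41349.058 + 1110 = 42459.058 W. 1 horsepower = 745.69987 W, so 42459.058 W = 42459.058 / 745.69987 = 56.938535 horsepower ≈ 56.94 horsepower (4 s.f.). Final answer: 56.94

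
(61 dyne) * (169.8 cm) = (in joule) 1 dyne = 1e-05 N, so 61 dyne = 61 * 1e-05 = 0.00061 N. 1 cm = 0.01 m, so 169.8 cm = 169.8 * 0.01 = 1.698 m. Combine: 0.00061 N * 1.698 m = 0.00103578 J. 0.00103578 J = 0.00103578 joule ≈ 0.001036 joule (4 s.f.). Final answer: 0.001036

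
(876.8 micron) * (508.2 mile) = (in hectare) 0.07171. Check: 1 micron = 1e-06 m, so 876.8 micron = 876.8 * 1e-06 = 0.0008768 m. 1 mile = 1609.344 m, so 508.2 mile = 508.2 * 1609.344 = 817868.62 m. Combine: 0.0008768 m * 817868.62 m = 717.10721 m^2. 1 hectare = 10000 m^2, so 717.10721 m^2 = 717.10721 / 10000 = 0.071710721 hectare ≈ 0.07171 hectare (4 s.f.).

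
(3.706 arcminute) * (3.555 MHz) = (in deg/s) 1 arcminute = 0.00029088821 rad, so 3.706 arcminute = 3.706 * 0.00029088821 = 0.0010780317 rad. 1 MHz = 1000000 Hz, so 3.555 MHz = 3.555 * 1000000 = 3555000 Hz. Combine: 0.0010780317 rad * 3555000 Hz = 3832.4027 rad/s. 1 deg/s = 0.017453293 rad/s, so 3832.4027 rad/s = 3832.4027 / 0.017453293 = 219580.5 deg/s ≈ 2.196e+05 deg/s (4 s.f.). Final answer: 2.196e+05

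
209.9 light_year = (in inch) 7.818e+19. Check: 1 light_year = 9.4607305e+15 m, so 209.9 light_year = 209.9 * 9.4607305e+15 = 1.9858073e+18 m. 1 inch = 0.0254 m, so 1.9858073e+18 m = 1.9858073e+18 / 0.0254 = 7.8181391e+19 inch ≈ 7.818e+19 inch (4 s.f.).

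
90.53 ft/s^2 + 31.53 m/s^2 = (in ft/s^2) 1 ft/s^2 = 0.3048 m/s^2, so 90.53 ft/s^2 = 90.53 * 0.3048 = 27.593544 m/s^2. 31.53 m/s^2 is already in m/s^2. Sum: 27.593544 + 31.53 = 59.123544 m/s^2. 1 ft/s^2 = 0.3048 m/s^2, so 59.123544 m/s^2 = 59.123544 / 0.3048 = 193.97488 ft/s^2 ≈ 194 ft/s^2 (4 s.f.). Final answer: 194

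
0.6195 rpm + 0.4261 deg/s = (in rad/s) 1 rpm = 0.10471976 rad/s, so 0.6195 rpm = 0.6195 * 0.10471976 = 0.064873888 rad/s. 1 deg/s = 0.017453293 rad/s, so 0.4261 deg/s = 0.4261 * 0.017453293 = 0.0074368479 rad/s. Sum: 0.064873888 + 0.0074368479 = 0.072310736 rad/s. Result: 0.072310736 rad/s ≈ 0.07231 rad/s (4 s.f.). Final answer: 0.07231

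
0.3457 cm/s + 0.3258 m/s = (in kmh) 1 cm/s = 0.01 m/s, so 0.3457 cm/s = 0.3457 * 0.01 = 0.003457 m/s. 0.3258 m/s is already in m/s. Sum: 0.003457 + 0.3258 = 0.329257 m/s. 1 kmh = 0.27777778 m/s, so 0.329257 m/s = 0.329257 / 0.27777778 = 1.1853252 kmh ≈ 1.185 kmh (4 s.f.). Final answer: 1.185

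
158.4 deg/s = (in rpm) 1 deg/s = 0.017453293 rad/s, so 158.4 deg/s = 158.4 * 0.017453293 = 2.7646015 rad/s. 1 rpm = 0.10471976 rad/s, so 2.7646015 rad/s = 2.7646015 / 0.10471976 = 26.4 rpm. Final answer: 26.4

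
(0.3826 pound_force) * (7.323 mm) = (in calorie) 1 pound_force = 4.4482216 N, so 0.3826 pound_force = 0.3826 * 4.4482216 = 1.7018896 N. 1 mm = 0.001 m, so 7.323 mm = 7.323 * 0.001 = 0.007323 m. Combine: 1.7018896 N * 0.007323 m = 0.012462937 J. 1 calorie = 4.184 J, so 0.012462937 J = 0.012462937 / 4.184 = 0.0029787135 calorie ≈ 0.002979 calorie (4 s.f.). Final answer: 0.002979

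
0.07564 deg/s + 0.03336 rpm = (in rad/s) 0.004814. Check: 1 deg/s = 0.017453293 rad/s, so 0.07564 deg/s = 0.07564 * 0.017453293 = 0.001320167 rad/s. 1 rpm = 0.10471976 rad/s, so 0.03336 rpm = 0.03336 * 0.10471976 = 0.003493451 rad/s. Sum: 0.001320167 + 0.003493451 = 0.0048136181 rad/s. Result: 0.0048136181 rad/s ≈ 0.004814 rad/s (4 s.f.).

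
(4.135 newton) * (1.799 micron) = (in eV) 4.643e+13. Check: 4.135 newton = 4.135 N. 1 micron = 1e-06 m, so 1.799 micron = 1.799 * 1e-06 = 1.799e-06 m. Combine: 4.135 N * 1.799e-06 m = 7.438865e-06 J. 1 eV = 1.6021766e-19 J, so 7.438865e-06 J = 7.438865e-06 / 1.6021766e-19 = 4.6429743e+13 eV ≈ 4.643e+13 eV (4 s.f.).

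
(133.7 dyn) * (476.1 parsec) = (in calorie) 1 dyn = 1e-05 N, so 133.7 dyn = 133.7 * 1e-05 = 0.001337 N. 1 parsec = 3.0856776e+16 m, so 476.1 parsec = 476.1 * 3.0856776e+16 = 1.4690911e+19 m. Combine: 0.001337 N * 1.4690911e+19 m = 1.9641748e+16 J. 1 calorie = 4.184 J, so 1.9641748e+16 J = 1.9641748e+16 / 4.184 = 4.6944904e+15 calorie ≈ 4.694e+15 calorie (4 s.f.). Final answer: 4.694e+15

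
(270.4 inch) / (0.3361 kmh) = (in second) 73.57. Check: 1 inch = 0.0254 m, so 270.4 inch = 270.4 * 0.0254 = 6.86816 m. 1 kmh = 0.27777778 m/s, so 0.3361 kmh = 0.3361 * 0.27777778 = 0.093361111 m/s. Combine: 6.86816 m / 0.093361111 m/s = 73.565534 s. 73.565534 s = 73.565534 second ≈ 73.57 second (4 s.f.).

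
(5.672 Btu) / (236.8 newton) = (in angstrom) 1 Btu = 1055.0559 J, so 5.672 Btu = 5.672 * 1055.0559 = 5984.2768 J. 236.8 newton = 236.8 N. Combine: 5984.2768 J / 236.8 N = 25.271439 m. 1 angstrom = 1e-10 m, so 25.271439 m = 25.271439 / 1e-10 = 2.5271439e+11 angstrom ≈ 2.527e+11 angstrom (4 s.f.). Final answer: 2.527e+11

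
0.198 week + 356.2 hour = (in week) 2.318. Check: 1 week = 604800 s, so 0.198 week = 0.198 * 604800 = 119750.4 s. 1 hour = 3600 s, so 356.2 hour = 356.2 * 3600 = 1282320 s. Sum: 119750.4 + 1282320 = 1402070.4 s. 1 week = 604800 s, so 1402070.4 s = 1402070.4 / 604800 = 2.3182381 week ≈ 2.318 week (4 s.f.).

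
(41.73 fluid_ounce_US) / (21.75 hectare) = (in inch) 1 fluid_ounce_US = 2.957353e-05 m^3, so 41.73 fluid_ounce_US = 41.73 * 2.957353e-05 = 0.0012341034 m^3. 1 hectare = 10000 m^2, so 21.75 hectare = 21.75 * 10000 = 217500 m^2. Combine: 0.0012341034 m^3 / 217500 m^2 = 5.6740386e-09 m. 1 inch = 0.0254 m, so 5.6740386e-09 m = 5.6740386e-09 / 0.0254 = 2.2338735e-07 inch ≈ 2.234e-07 inch (4 s.f.). Final answer: 2.234e-07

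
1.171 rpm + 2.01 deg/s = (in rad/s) 0.1577. Check: 1 rpm = 0.10471976 rad/s, so 1.171 rpm = 1.171 * 0.10471976 = 0.12262683 rad/s. 1 deg/s = 0.017453293 rad/s, so 2.01 deg/s = 2.01 * 0.017453293 = 0.035081118 rad/s. Sum: 0.12262683 + 0.035081118 = 0.15770795 rad/s. Result: 0.15770795 rad/s ≈ 0.1577 rad/s (4 s.f.).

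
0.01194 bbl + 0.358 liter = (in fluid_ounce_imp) 79.41. Check: 1 bbl = 0.15898729 m^3, so 0.01194 bbl = 0.01194 * 0.15898729 = 0.0018983083 m^3. 1 liter = 0.001 m^3, so 0.358 liter = 0.358 * 0.001 = 0.000358 m^3. Sum: 0.0018983083 + 0.000358 = 0.0022563083 m^3. 1 fluid_ounce_imp = 2.8413063e-05 m^3, so 0.0022563083 m^3 = 0.0022563083 / 2.8413063e-05 = 79.410951 fluid_ounce_imp ≈ 79.41 fluid_ounce_imp (4 s.f.).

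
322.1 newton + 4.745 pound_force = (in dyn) 3.432e+07. Check: 322.1 newton = 322.1 N. 1 pound_force = 4.4482216 N, so 4.745 pound_force = 4.745 * 4.4482216 = 21.106812 N. Sum: 322.1 + 21.106812 = 343.20681 N. 1 dyn = 1e-05 N, so 343.20681 N = 343.20681 / 1e-05 = 34320681 dyn ≈ 3.432e+07 dyn (4 s.f.).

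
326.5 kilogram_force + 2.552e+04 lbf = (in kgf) 1 kilogram_force = 9.80665 N, so 326.5 kilogram_force = 326.5 * 9.80665 = 3201.8712 N. 1 lbf = 4.4482216 N, so 2.552e+04 lbf = 2.552e+04 * 4.4482216 = 113518.62 N. Sum: 3201.8712 + 113518.62 = 116720.49 N. 1 kgf = 9.80665 N, so 116720.49 N = 116720.49 / 9.80665 = 11902.177 kgf ≈ 1.19e+04 kgf (4 s.f.). Final answer: 1.19e+04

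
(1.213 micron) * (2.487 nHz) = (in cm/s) 3.017e-13. Check: 1 micron = 1e-06 m, so 1.213 micron = 1.213 * 1e-06 = 1.213e-06 m. 1 nHz = 1e-09 Hz, so 2.487 nHz = 2.487 * 1e-09 = 2.487e-09 Hz. Combine: 1.213e-06 m * 2.487e-09 Hz = 3.016731e-15 m/s. 1 cm/s = 0.01 m/s, so 3.016731e-15 m/s = 3.016731e-15 / 0.01 = 3.016731e-13 cm/s ≈ 3.017e-13 cm/s (4 s.f.).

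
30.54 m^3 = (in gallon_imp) 1 gallon_imp = 0.00454609 m^3, so 30.54 m^3 = 30.54 / 0.00454609 = 6717.8608 gallon_imp ≈ 6718 gallon_imp (4 s.f.). Final answer: 6718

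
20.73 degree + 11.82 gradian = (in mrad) 547.5. Check: 1 degree = 0.017453293 rad, so 20.73 degree = 20.73 * 0.017453293 = 0.36180675 rad. 1 gradian = 0.015707963 rad, so 11.82 gradian = 11.82 * 0.015707963 = 0.18566813 rad. Sum: 0.36180675 + 0.18566813 = 0.54747488 rad. 1 mrad = 0.001 rad, so 0.54747488 rad = 0.54747488 / 0.001 = 547.47488 mrad ≈ 547.5 mrad (4 s.f.).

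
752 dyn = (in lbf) 1 dyn = 1e-05 N, so 752 dyn = 752 * 1e-05 = 0.00752 N. 1 lbf = 4.4482216 N, so 0.00752 N = 0.00752 / 4.4482216 = 0.0016905633 lbf ≈ 0.001691 lbf (4 s.f.). Final answer: 0.001691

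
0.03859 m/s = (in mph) 0.08632. Check: 1 mph = 0.44704 m/s, so 0.03859 m/s = 0.03859 / 0.44704 = 0.086323372 mph ≈ 0.08632 mph (4 s.f.).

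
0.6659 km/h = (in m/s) 0.185. Check: 1 km/h = 0.27777778 m/s, so 0.6659 km/h = 0.6659 * 0.27777778 = 0.18497222 m/s. Result: 0.18497222 m/s ≈ 0.185 m/s (4 s.f.).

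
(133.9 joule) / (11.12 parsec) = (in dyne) 133.9 joule = 133.9 J. 1 parsec = 3.0856776e+16 m, so 11.12 parsec = 11.12 * 3.0856776e+16 = 3.4312735e+17 m. Combine: 133.9 J / 3.4312735e+17 m = 3.9023412e-16 N. 1 dyne = 1e-05 N, so 3.9023412e-16 N = 3.9023412e-16 / 1e-05 = 3.9023412e-11 dyne ≈ 3.902e-11 dyne (4 s.f.). Final answer: 3.902e-11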